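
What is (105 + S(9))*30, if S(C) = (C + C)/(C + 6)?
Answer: 3186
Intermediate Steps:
S(C) = 2*C/(6 + C) (S(C) = (2*C)/(6 + C) = 2*C/(6 + C))
(105 + S(9))*30 = (105 + 2*9/(6 + 9))*30 = (105 + 2*9/15)*30 = (105 + 2*9*(1/15))*30 = (105 + 6/5)*30 = (531/5)*30 = 3186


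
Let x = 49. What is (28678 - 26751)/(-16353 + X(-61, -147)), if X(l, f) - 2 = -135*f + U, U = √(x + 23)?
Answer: 3366469/6103982 - 5781*√2/6103982 ≈ 0.55018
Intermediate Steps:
U = 6*√2 (U = √(49 + 23) = √72 = 6*√2 ≈ 8.4853)
X(l, f) = 2 - 135*f + 6*√2 (X(l, f) = 2 + (-135*f + 6*√2) = 2 - 135*f + 6*√2)
(28678 - 26751)/(-16353 + X(-61, -147)) = (28678 - 26751)/(-16353 + (2 - 135*(-147) + 6*√2)) = 1927/(-16353 + (2 + 19845 + 6*√2)) = 1927/(-16353 + (19847 + 6*√2)) = 1927/(3494 + 6*√2)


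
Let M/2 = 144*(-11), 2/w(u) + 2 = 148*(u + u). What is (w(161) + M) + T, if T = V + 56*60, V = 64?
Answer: 6099713/23827 ≈ 256.00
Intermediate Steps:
T = 3424 (T = 64 + 56*60 = 64 + 3360 = 3424)
w(u) = 2/(-2 + 296*u) (w(u) = 2/(-2 + 148*(u + u)) = 2/(-2 + 148*(2*u)) = 2/(-2 + 296*u))
M = -3168 (M = 2*(144*(-11)) = 2*(-1584) = -3168)
(w(161) + M) + T = (1/(-1 + 148*161) - 3168) + 3424 = (1/(-1 + 23828) - 3168) + 3424 = (1/23827 - 3168) + 3424 = -75483935/23827 + 3424 = 6099713/23827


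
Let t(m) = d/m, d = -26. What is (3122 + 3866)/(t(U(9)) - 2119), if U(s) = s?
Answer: -62892/19097 ≈ -3.2933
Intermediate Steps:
t(m) = -26/m
(3122 + 3866)/(t(U(9)) - 2119) = (3122 + 3866)/(-26/9 - 2119) = 6988/(-26*⅑ - 2119) = 6988/(-26/9 - 2119) = 6988/(-19097/9) = 6988*(-9/19097) = -62892/19097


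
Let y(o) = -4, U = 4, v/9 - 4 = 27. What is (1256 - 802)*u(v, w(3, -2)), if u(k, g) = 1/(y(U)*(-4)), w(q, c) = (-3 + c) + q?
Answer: 227/8 ≈ 28.375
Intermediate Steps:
v = 279 (v = 36 + 9*27 = 36 + 243 = 279)
w(q, c) = -3 + c + q
u(k, g) = 1/16 (u(k, g) = 1/(-4*(-4)) = 1/16)
(1256 - 802)*u(v, w(3, -2)) = (1256 - 802)*(1/16) = 454*(1/16) = 227/8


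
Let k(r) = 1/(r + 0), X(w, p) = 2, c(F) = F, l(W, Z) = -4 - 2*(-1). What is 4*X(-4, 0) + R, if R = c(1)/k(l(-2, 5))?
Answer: 6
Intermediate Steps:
l(W, Z) = -2 (l(W, Z) = -4 + 2 = -2)
k(r) = 1/r
R = -2 (R = 1/1/(-2) = 1/(-½) = 1*(-2) = -2)
4*X(-4, 0) + R = 4*2 - 2 = 8 - 2 = 6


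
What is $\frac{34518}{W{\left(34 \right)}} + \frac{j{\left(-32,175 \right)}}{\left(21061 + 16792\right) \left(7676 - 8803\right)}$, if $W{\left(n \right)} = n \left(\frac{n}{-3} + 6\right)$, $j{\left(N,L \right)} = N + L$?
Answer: $- \frac{2208823997083}{11603610032} \approx -190.36$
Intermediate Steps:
$j{\left(N,L \right)} = L + N$
$W{\left(n \right)} = n \left(6 - \frac{n}{3}\right)$ ($W{\left(n \right)} = n \left(n \left(- \frac{1}{3}\right) + 6\right) = n \left(- \frac{n}{3} + 6\right) = n \left(6 - \frac{n}{3}\right)$)
$\frac{34518}{W{\left(34 \right)}} + \frac{j{\left(-32,175 \right)}}{\left(21061 + 16792\right) \left(7676 - 8803\right)} = \frac{34518}{\frac{1}{3} \cdot 34 \left(18 - 34\right)} + \frac{175 - 32}{\left(21061 + 16792\right) \left(7676 - 8803\right)} = \frac{34518}{\frac{1}{3} \cdot 34 \left(18 - 34\right)} + \frac{143}{37853 \left(-1127\right)} = \frac{34518}{\frac{1}{3} \cdot 34 \left(-16\right)} + \frac{143}{-42660331} = \frac{34518}{- \frac{544}{3}} + 143 \left(- \frac{1}{42660331}\right) = 34518 \left(- \frac{3}{544}\right) - \frac{143}{42660331} = - \frac{51777}{272} - \frac{143}{42660331} = - \frac{2208823997083}{11603610032}$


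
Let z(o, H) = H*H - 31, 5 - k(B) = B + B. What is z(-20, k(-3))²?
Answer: 8100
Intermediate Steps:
k(B) = 5 - 2*B (k(B) = 5 - (B + B) = 5 - 2*B)
z(o, H) = -31 + H² (z(o, H) = H² - 31 = -31 + H²)
z(-20, k(-3))² = (-31 + (5 - 2*(-3))²)² = (-31 + (5 + 6)²)² = (-31 + 11²)² = (-31 + 121)² = 90² = 8100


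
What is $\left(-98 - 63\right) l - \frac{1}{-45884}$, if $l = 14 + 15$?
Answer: $- \frac{214232395}{45884} \approx -4669.0$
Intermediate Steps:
$l = 29$
$\left(-98 - 63\right) l - \frac{1}{-45884} = \left(-98 - 63\right) 29 - \frac{1}{-45884} = \left(-161\right) 29 - - \frac{1}{45884} = -4669 + \frac{1}{45884} = - \frac{214232395}{45884}$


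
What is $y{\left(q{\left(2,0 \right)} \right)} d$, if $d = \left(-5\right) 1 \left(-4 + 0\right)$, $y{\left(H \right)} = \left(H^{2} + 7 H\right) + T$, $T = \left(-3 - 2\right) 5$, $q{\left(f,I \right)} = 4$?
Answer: $380$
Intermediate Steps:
$T = -25$ ($T = \left(-5\right) 5 = -25$)
$y{\left(H \right)} = -25 + H^{2} + 7 H$ ($y{\left(H \right)} = \left(H^{2} + 7 H\right) - 25 = -25 + H^{2} + 7 H$)
$d = 20$ ($d = \left(-5\right) \left(-4\right) = 20$)
$y{\left(q{\left(2,0 \right)} \right)} d = \left(-25 + 4^{2} + 7 \cdot 4\right) 20 = \left(-25 + 16 + 28\right) 20 = 19 \cdot 20 = 380$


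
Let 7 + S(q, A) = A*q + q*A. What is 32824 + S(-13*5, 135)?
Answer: 15267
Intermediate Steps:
S(q, A) = -7 + 2*A*q (S(q, A) = -7 + (A*q + q*A) = -7 + (A*q + A*q) = -7 + 2*A*q)
32824 + S(-13*5, 135) = 32824 + (-7 + 2*135*(-13*5)) = 32824 + (-7 + 2*135*(-65)) = 32824 + (-7 - 17550) = 32824 - 17557 = 15267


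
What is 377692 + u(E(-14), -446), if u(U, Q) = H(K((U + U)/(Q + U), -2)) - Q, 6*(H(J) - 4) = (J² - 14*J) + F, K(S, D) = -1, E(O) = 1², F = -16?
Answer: 2268851/6 ≈ 3.7814e+5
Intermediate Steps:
E(O) = 1
H(J) = 4/3 - 7*J/3 + J²/6 (H(J) = 4 + ((J² - 14*J) - 16)/6 = 4 + (-16 + J² - 14*J)/6 = 4 + (-8/3 - 7*J/3 + J²/6) = 4/3 - 7*J/3 + J²/6)
u(U, Q) = 23/6 - Q (u(U, Q) = (4/3 - 7/3*(-1) + (⅙)*(-1)²) - Q = (4/3 + 7/3 + (⅙)*1) - Q = (4/3 + 7/3 + ⅙) - Q = 23/6 - Q)
377692 + u(E(-14), -446) = 377692 + (23/6 - 1*(-446)) = 377692 + (23/6 + 446) = 377692 + 2699/6 = 2268851/6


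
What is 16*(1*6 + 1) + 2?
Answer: 114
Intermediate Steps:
16*(1*6 + 1) + 2 = 16*(6 + 1) + 2 = 16*7 + 2 = 112 + 2 = 114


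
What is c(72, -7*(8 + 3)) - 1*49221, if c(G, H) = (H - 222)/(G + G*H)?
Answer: -269337013/5472 ≈ -49221.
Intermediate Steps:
c(G, H) = (-222 + H)/(G + G*H)
c(72, -7*(8 + 3)) - 1*49221 = (-222 - 7*(8 + 3))/(72*(1 - 7*(8 + 3))) - 1*49221 = (-222 - 7*11)/(72*(1 - 7*11)) - 49221 = (-222 - 77)/(72*(1 - 77)) - 49221 = (1/72)*(-299)/(-76) - 49221 = (1/72)*(-1/76)*(-299) - 49221 = 299/5472 - 49221 = -269337013/5472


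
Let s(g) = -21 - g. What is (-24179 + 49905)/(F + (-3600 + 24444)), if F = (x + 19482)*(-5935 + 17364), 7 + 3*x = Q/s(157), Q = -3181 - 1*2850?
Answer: 4579228/39655379971 ≈ 0.00011548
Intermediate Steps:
Q = -6031 (Q = -3181 - 2850 = -6031)
x = 1595/178 (x = -7/3 + (-6031/(-21 - 1*157))/3 = -7/3 + (-6031/(-21 - 157))/3 = -7/3 + (-6031/(-178))/3 = -7/3 + (-6031*(-1/178))/3 = -7/3 + (⅓)*(6031/178) = -7/3 + 6031/534 = 1595/178 ≈ 8.9607)
F = 39651669739/178 (F = (1595/178 + 19482)*(-5935 + 17364) = (3469391/178)*11429 = 39651669739/178 ≈ 2.2276e+8)
(-24179 + 49905)/(F + (-3600 + 24444)) = (-24179 + 49905)/(39651669739/178 + (-3600 + 24444)) = 25726/(39651669739/178 + 20844) = 25726/(39655379971/178) = 25726*(178/39655379971) = 4579228/39655379971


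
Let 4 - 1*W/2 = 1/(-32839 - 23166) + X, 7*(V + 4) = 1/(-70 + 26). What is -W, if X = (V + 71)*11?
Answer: 1149390587/784070 ≈ 1465.9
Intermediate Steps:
V = -1233/308 (V = -4 + 1/(7*(-70 + 26)) = -4 + (⅐)/(-44) = -4 + (⅐)*(-1/44) = -4 - 1/308 = -1233/308 ≈ -4.0033)
X = 20635/28 (X = (-1233/308 + 71)*11 = (20635/308)*11 = 20635/28 ≈ 736.96)
W = -1149390587/784070 (W = 8 - 2*(1/(-32839 - 23166) + 20635/28) = 8 - 2*(1/(-56005) + 20635/28) = 8 - 2*(-1/56005 + 20635/28) = 8 - 2*1155663147/1568140 = 8 - 1155663147/784070 = -1149390587/784070 ≈ -1465.9)
-W = -1*(-1149390587/784070) = 1149390587/784070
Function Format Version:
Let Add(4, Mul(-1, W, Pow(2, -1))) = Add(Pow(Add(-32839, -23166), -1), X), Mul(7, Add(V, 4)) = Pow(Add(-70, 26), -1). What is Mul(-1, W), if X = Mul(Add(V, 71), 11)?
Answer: Rational(1149390587, 784070) ≈ 1465.9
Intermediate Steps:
V = Rational(-1233, 308) (V = Add(-4, Mul(Rational(1, 7), Pow(Add(-70, 26), -1))) = Add(-4, Mul(Rational(1, 7), Pow(-44, -1))) = Add(-4, Mul(Rational(1, 7), Rational(-1, 44))) = Add(-4, Rational(-1, 308)) = Rational(-1233, 308) ≈ -4.0033)
X = Rational(20635, 28) (X = Mul(Add(Rational(-1233, 308), 71), 11) = Mul(Rational(20635, 308), 11) = Rational(20635, 28) ≈ 736.96)
W = Rational(-1149390587, 784070) (W = Add(8, Mul(-2, Add(Pow(Add(-32839, -23166), -1), Rational(20635, 28)))) = Add(8, Mul(-2, Add(Pow(-56005, -1), Rational(20635, 28)))) = Add(8, Mul(-2, Add(Rational(-1, 56005), Rational(20635, 28)))) = Add(8, Mul(-2, Rational(1155663147, 1568140))) = Add(8, Rational(-1155663147, 784070)) = Rational(-1149390587, 784070) ≈ -1465.9)
Mul(-1, W) = Mul(-1, Rational(-1149390587, 784070)) = Rational(1149390587, 784070)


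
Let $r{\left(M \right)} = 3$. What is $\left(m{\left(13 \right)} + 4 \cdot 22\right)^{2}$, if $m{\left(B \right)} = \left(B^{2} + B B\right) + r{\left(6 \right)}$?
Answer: $184041$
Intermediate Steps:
$m{\left(B \right)} = 3 + 2 B^{2}$ ($m{\left(B \right)} = \left(B^{2} + B B\right) + 3 = \left(B^{2} + B^{2}\right) + 3 = 2 B^{2} + 3 = 3 + 2 B^{2}$)
$\left(m{\left(13 \right)} + 4 \cdot 22\right)^{2} = \left(\left(3 + 2 \cdot 13^{2}\right) + 4 \cdot 22\right)^{2} = \left(\left(3 + 2 \cdot 169\right) + 88\right)^{2} = \left(\left(3 + 338\right) + 88\right)^{2} = \left(341 + 88\right)^{2} = 429^{2} = 184041$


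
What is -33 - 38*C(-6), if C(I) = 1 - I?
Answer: -299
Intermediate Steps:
-33 - 38*C(-6) = -33 - 38*(1 - 1*(-6)) = -33 - 38*(1 + 6) = -33 - 38*7 = -33 - 266 = -299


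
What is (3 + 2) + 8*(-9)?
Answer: -67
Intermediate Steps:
(3 + 2) + 8*(-9) = 5 - 72 = -67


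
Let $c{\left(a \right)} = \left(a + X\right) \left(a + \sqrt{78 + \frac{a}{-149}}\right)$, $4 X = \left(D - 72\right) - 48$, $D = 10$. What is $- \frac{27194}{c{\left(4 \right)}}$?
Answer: $- \frac{16207624}{216999} + \frac{27194 \sqrt{1731082}}{216999} \approx 90.193$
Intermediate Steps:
$X = - \frac{55}{2}$ ($X = \frac{\left(10 - 72\right) - 48}{4} = \frac{-62 - 48}{4} = \frac{1}{4} \left(-110\right) = - \frac{55}{2} \approx -27.5$)
$c{\left(a \right)} = \left(- \frac{55}{2} + a\right) \left(a + \sqrt{78 - \frac{a}{149}}\right)$ ($c{\left(a \right)} = \left(a - \frac{55}{2}\right) \left(a + \sqrt{78 + \frac{a}{-149}}\right) = \left(- \frac{55}{2} + a\right) \left(a + \sqrt{78 + a \left(- \frac{1}{149}\right)}\right) = \left(- \frac{55}{2} + a\right) \left(a + \sqrt{78 - \frac{a}{149}}\right)$)
$- \frac{27194}{c{\left(4 \right)}} = - \frac{27194}{4^{2} - 110 - \frac{55 \sqrt{1731678 - 596}}{298} + \frac{1}{149} \cdot 4 \sqrt{1731678 - 596}} = - \frac{27194}{16 - 110 - \frac{55 \sqrt{1731678 - 596}}{298} + \frac{1}{149} \cdot 4 \sqrt{1731678 - 596}} = - \frac{27194}{16 - 110 - \frac{55 \sqrt{1731082}}{298} + \frac{1}{149} \cdot 4 \sqrt{1731082}} = - \frac{27194}{16 - 110 - \frac{55 \sqrt{1731082}}{298} + \frac{4 \sqrt{1731082}}{149}} = - \frac{27194}{-94 - \frac{47 \sqrt{1731082}}{298}}$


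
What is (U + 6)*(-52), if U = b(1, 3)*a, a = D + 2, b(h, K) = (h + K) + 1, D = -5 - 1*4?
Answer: 1508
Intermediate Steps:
D = -9 (D = -5 - 4 = -9)
b(h, K) = 1 + K + h (b(h, K) = (K + h) + 1 = 1 + K + h)
a = -7 (a = -9 + 2 = -7)
U = -35 (U = (1 + 3 + 1)*(-7) = 5*(-7) = -35)
(U + 6)*(-52) = (-35 + 6)*(-52) = -29*(-52) = 1508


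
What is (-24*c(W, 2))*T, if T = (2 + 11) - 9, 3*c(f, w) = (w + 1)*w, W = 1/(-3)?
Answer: -192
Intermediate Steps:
W = -⅓ ≈ -0.33333
c(f, w) = w*(1 + w)/3 (c(f, w) = ((w + 1)*w)/3 = ((1 + w)*w)/3 = (w*(1 + w))/3 = w*(1 + w)/3)
T = 4 (T = 13 - 9 = 4)
(-24*c(W, 2))*T = -8*2*(1 + 2)*4 = -8*2*3*4 = -24*2*4 = -48*4 = -192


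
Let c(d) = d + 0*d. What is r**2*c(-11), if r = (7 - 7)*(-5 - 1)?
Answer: 0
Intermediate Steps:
c(d) = d (c(d) = d + 0 = d)
r = 0 (r = 0*(-6) = 0)
r**2*c(-11) = 0**2*(-11) = 0*(-11) = 0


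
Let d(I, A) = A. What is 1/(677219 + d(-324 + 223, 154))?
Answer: 1/677373 ≈ 1.4763e-6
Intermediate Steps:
1/(677219 + d(-324 + 223, 154)) = 1/(677219 + 154) = 1/677373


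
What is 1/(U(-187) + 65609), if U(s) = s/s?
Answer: 1/65610 ≈ 1.5242e-5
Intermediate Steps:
U(s) = 1
1/(U(-187) + 65609) = 1/(1 + 65609) = 1/65610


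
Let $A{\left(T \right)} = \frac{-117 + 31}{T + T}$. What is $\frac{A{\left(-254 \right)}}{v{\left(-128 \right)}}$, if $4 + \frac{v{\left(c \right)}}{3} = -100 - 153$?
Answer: $- \frac{43}{195834} \approx -0.00021957$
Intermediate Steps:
$A{\left(T \right)} = - \frac{43}{T}$ ($A{\left(T \right)} = - \frac{86}{2 T} = - 86 \frac{1}{2 T} = - \frac{43}{T}$)
$v{\left(c \right)} = -771$ ($v{\left(c \right)} = -12 + 3 \left(-100 - 153\right) = -12 + 3 \left(-253\right) = -12 - 759 = -771$)
$\frac{A{\left(-254 \right)}}{v{\left(-128 \right)}} = \frac{\left(-43\right) \frac{1}{-254}}{-771} = \left(-43\right) \left(- \frac{1}{254}\right) \left(- \frac{1}{771}\right) = \frac{43}{254} \left(- \frac{1}{771}\right) = - \frac{43}{195834}$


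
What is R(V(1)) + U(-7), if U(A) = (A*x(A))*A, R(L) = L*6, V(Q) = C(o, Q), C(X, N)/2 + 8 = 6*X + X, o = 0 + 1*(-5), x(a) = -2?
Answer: -614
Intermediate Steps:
o = -5 (o = 0 - 5 = -5)
C(X, N) = -16 + 14*X (C(X, N) = -16 + 2*(6*X + X) = -16 + 2*(7*X) = -16 + 14*X)
V(Q) = -86 (V(Q) = -16 + 14*(-5) = -16 - 70 = -86)
R(L) = 6*L
U(A) = -2*A**2 (U(A) = (A*(-2))*A = (-2*A)*A = -2*A**2)
R(V(1)) + U(-7) = 6*(-86) - 2*(-7)**2 = -516 - 2*49 = -516 - 98 = -614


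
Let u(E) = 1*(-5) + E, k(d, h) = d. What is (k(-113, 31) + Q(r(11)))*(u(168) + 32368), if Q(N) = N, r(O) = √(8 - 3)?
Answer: -3676003 + 32531*√5 ≈ -3.6033e+6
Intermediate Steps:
r(O) = √5
u(E) = -5 + E
(k(-113, 31) + Q(r(11)))*(u(168) + 32368) = (-113 + √5)*((-5 + 168) + 32368) = (-113 + √5)*(163 + 32368) = (-113 + √5)*32531 = -3676003 + 32531*√5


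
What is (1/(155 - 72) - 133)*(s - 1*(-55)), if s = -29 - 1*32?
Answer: 66228/83 ≈ 797.93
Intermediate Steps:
s = -61 (s = -29 - 32 = -61)
(1/(155 - 72) - 133)*(s - 1*(-55)) = (1/(155 - 72) - 133)*(-61 - 1*(-55)) = (1/83 - 133)*(-61 + 55) = (1/83 - 133)*(-6) = -11038/83*(-6) = 66228/83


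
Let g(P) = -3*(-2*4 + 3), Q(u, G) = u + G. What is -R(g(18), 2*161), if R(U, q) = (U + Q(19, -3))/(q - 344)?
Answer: 31/22 ≈ 1.4091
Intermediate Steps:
Q(u, G) = G + u
g(P) = 15 (g(P) = -3*(-8 + 3) = -3*(-5) = 15)
R(U, q) = (16 + U)/(-344 + q) (R(U, q) = (U + (-3 + 19))/(q - 344) = (U + 16)/(-344 + q) = (16 + U)/(-344 + q))
-R(g(18), 2*161) = -(16 + 15)/(-344 + 2*161) = -31/(-344 + 322) = -31/(-22) = -(-1)*31/22 = -1*(-31/22) = 31/22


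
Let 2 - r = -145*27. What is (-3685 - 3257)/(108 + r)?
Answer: -6942/4025 ≈ -1.7247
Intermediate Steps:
r = 3917 (r = 2 - (-145)*27 = 2 - 1*(-3915) = 2 + 3915 = 3917)
(-3685 - 3257)/(108 + r) = (-3685 - 3257)/(108 + 3917) = -6942/4025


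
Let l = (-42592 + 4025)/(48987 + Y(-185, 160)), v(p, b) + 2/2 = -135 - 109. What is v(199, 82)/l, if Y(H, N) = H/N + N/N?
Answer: 384056855/1234144 ≈ 311.19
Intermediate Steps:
v(p, b) = -245 (v(p, b) = -1 + (-135 - 109) = -1 - 244 = -245)
Y(H, N) = 1 + H/N (Y(H, N) = H/N + 1 = 1 + H/N)
l = -1234144/1567579 (l = (-42592 + 4025)/(48987 + (-185 + 160)/160) = -38567/(48987 + (1/160)*(-25)) = -38567/(48987 - 5/32) = -38567/1567579/32 = -38567*32/1567579 = -1234144/1567579 ≈ -0.78729)
v(199, 82)/l = -245/(-1234144/1567579) = -245*(-1567579/1234144) = 384056855/1234144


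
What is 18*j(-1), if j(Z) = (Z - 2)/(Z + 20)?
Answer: -54/19 ≈ -2.8421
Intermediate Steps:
j(Z) = (-2 + Z)/(20 + Z)
18*j(-1) = 18*((-2 - 1)/(20 - 1)) = 18*(-3/19) = -54/19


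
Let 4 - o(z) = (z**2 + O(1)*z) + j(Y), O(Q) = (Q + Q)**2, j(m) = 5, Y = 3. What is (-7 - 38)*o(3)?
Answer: 990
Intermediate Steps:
O(Q) = 4*Q**2 (O(Q) = (2*Q)**2 = 4*Q**2)
o(z) = -1 - z**2 - 4*z (o(z) = 4 - ((z**2 + (4*1**2)*z) + 5) = 4 - ((z**2 + (4*1)*z) + 5) = 4 - ((z**2 + 4*z) + 5) = 4 - (5 + z**2 + 4*z) = 4 + (-5 - z**2 - 4*z) = -1 - z**2 - 4*z)
(-7 - 38)*o(3) = (-7 - 38)*(-1 - 1*3**2 - 4*3) = -45*(-1 - 1*9 - 12) = -45*(-1 - 9 - 12) = -45*(-22) = 990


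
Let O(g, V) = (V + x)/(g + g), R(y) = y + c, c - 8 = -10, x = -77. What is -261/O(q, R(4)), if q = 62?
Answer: 10788/25 ≈ 431.52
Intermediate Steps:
c = -2 (c = 8 - 10 = -2)
R(y) = -2 + y (R(y) = y - 2 = -2 + y)
O(g, V) = (-77 + V)/(2*g) (O(g, V) = (V - 77)/(g + g) = (-77 + V)/((2*g)) = (-77 + V)*(1/(2*g)) = (-77 + V)/(2*g))
-261/O(q, R(4)) = -261*124/(-77 + (-2 + 4)) = -261*124/(-77 + 2) = -261/((½)*(1/62)*(-75)) = -261/(-75/124) = -261*(-124/75) = 10788/25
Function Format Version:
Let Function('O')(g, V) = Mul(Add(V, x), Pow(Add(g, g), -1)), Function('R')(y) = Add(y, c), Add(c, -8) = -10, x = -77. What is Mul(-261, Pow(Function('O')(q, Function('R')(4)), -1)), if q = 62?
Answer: Rational(10788, 25) ≈ 431.52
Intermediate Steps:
c = -2 (c = Add(8, -10) = -2)
Function('R')(y) = Add(-2, y) (Function('R')(y) = Add(y, -2) = Add(-2, y))
Function('O')(g, V) = Mul(Rational(1, 2), Pow(g, -1), Add(-77, V)) (Function('O')(g, V) = Mul(Add(V, -77), Pow(Add(g, g), -1)) = Mul(Add(-77, V), Pow(Mul(2, g), -1)) = Mul(Add(-77, V), Mul(Rational(1, 2), Pow(g, -1))) = Mul(Rational(1, 2), Pow(g, -1), Add(-77, V)))
Mul(-261, Pow(Function('O')(q, Function('R')(4)), -1)) = Mul(-261, Pow(Mul(Rational(1, 2), Pow(62, -1), Add(-77, Add(-2, 4))), -1)) = Mul(-261, Pow(Mul(Rational(1, 2), Rational(1, 62), Add(-77, 2)), -1)) = Mul(-261, Pow(Mul(Rational(1, 2), Rational(1, 62), -75), -1)) = Mul(-261, Pow(Rational(-75, 124), -1)) = Mul(-261, Rational(-124, 75)) = Rational(10788, 25)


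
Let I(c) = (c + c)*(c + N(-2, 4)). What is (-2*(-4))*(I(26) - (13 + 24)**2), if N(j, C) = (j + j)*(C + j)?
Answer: -3464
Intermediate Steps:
N(j, C) = 2*j*(C + j) (N(j, C) = (2*j)*(C + j) = 2*j*(C + j))
I(c) = 2*c*(-8 + c) (I(c) = (c + c)*(c + 2*(-2)*(4 - 2)) = (2*c)*(c + 2*(-2)*2) = (2*c)*(c - 8) = (2*c)*(-8 + c) = 2*c*(-8 + c))
(-2*(-4))*(I(26) - (13 + 24)**2) = (-2*(-4))*(2*26*(-8 + 26) - (13 + 24)**2) = 8*(2*26*18 - 1*37**2) = 8*(936 - 1*1369) = 8*(936 - 1369) = 8*(-433) = -3464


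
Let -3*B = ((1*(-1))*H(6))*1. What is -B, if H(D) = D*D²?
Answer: -72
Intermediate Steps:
H(D) = D³
B = 72 (B = -(1*(-1))*6³/3 = -(-1*216)/3 = -(-72) = -⅓*(-216) = 72)
-B = -1*72 = -72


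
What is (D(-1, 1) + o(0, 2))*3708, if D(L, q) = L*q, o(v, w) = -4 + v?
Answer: -18540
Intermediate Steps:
(D(-1, 1) + o(0, 2))*3708 = (-1*1 + (-4 + 0))*3708 = (-1 - 4)*3708 = -5*3708 = -18540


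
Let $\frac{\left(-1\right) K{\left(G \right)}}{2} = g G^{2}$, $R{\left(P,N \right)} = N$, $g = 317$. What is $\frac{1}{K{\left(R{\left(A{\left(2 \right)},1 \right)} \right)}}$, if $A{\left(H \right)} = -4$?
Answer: $- \frac{1}{634} \approx -0.0015773$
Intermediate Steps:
$K{\left(G \right)} = - 634 G^{2}$ ($K{\left(G \right)} = - 2 \cdot 317 G^{2} = - 634 G^{2}$)
$\frac{1}{K{\left(R{\left(A{\left(2 \right)},1 \right)} \right)}} = \frac{1}{\left(-634\right) 1^{2}} = \frac{1}{\left(-634\right) 1} = \frac{1}{-634} = - \frac{1}{634}$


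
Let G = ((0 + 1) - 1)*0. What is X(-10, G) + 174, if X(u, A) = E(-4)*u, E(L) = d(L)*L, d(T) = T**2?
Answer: 814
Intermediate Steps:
G = 0 (G = (1 - 1)*0 = 0*0 = 0)
E(L) = L**3 (E(L) = L**2*L = L**3)
X(u, A) = -64*u (X(u, A) = (-4)**3*u = -64*u)
X(-10, G) + 174 = -64*(-10) + 174 = 640 + 174 = 814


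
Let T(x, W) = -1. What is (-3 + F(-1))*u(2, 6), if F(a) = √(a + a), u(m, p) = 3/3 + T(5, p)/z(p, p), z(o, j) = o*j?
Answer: -35/12 + 35*I*√2/36 ≈ -2.9167 + 1.3749*I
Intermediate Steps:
z(o, j) = j*o
u(m, p) = 1 - 1/p² (u(m, p) = 3/3 - 1/(p*p) = 3*(⅓) - 1/(p²) = 1 - 1/p²)
F(a) = √2*√a (F(a) = √(2*a) = √2*√a)
(-3 + F(-1))*u(2, 6) = (-3 + √2*√(-1))*(1 - 1/6²) = (-3 + √2*I)*(1 - 1*1/36) = (-3 + I*√2)*(1 - 1/36) = (-3 + I*√2)*(35/36) = -35/12 + 35*I*√2/36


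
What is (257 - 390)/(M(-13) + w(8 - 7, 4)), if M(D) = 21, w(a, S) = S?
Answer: -133/25 ≈ -5.3200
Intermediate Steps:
(257 - 390)/(M(-13) + w(8 - 7, 4)) = (257 - 390)/(21 + 4) = -133/25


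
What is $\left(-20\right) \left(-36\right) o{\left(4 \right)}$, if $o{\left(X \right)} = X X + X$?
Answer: $14400$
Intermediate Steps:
$o{\left(X \right)} = X + X^{2}$ ($o{\left(X \right)} = X^{2} + X = X + X^{2}$)
$\left(-20\right) \left(-36\right) o{\left(4 \right)} = \left(-20\right) \left(-36\right) 4 \left(1 + 4\right) = 720 \cdot 4 \cdot 5 = 720 \cdot 20 = 14400$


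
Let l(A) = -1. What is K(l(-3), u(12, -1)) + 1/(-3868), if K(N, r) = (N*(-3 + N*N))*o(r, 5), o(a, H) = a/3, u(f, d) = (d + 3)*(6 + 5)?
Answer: 170189/11604 ≈ 14.666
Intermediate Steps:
u(f, d) = 33 + 11*d (u(f, d) = (3 + d)*11 = 33 + 11*d)
o(a, H) = a/3 (o(a, H) = a*(⅓) = a/3)
K(N, r) = N*r*(-3 + N²)/3 (K(N, r) = (N*(-3 + N*N))*(r/3) = (N*(-3 + N²))*(r/3) = N*r*(-3 + N²)/3)
K(l(-3), u(12, -1)) + 1/(-3868) = (⅓)*(-1)*(33 + 11*(-1))*(-3 + (-1)²) + 1/(-3868) = (⅓)*(-1)*(33 - 11)*(-3 + 1) - 1/3868 = (⅓)*(-1)*22*(-2) - 1/3868 = 44/3 - 1/3868 = 170189/11604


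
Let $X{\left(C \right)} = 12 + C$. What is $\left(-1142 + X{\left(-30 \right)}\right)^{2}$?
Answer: $1345600$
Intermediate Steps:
$\left(-1142 + X{\left(-30 \right)}\right)^{2} = \left(-1142 + \left(12 - 30\right)\right)^{2} = \left(-1142 - 18\right)^{2} = \left(-1160\right)^{2} = 1345600$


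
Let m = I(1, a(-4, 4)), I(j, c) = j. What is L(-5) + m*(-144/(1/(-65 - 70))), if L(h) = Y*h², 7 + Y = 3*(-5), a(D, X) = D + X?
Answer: 18890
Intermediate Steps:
m = 1
Y = -22 (Y = -7 + 3*(-5) = -7 - 15 = -22)
L(h) = -22*h²
L(-5) + m*(-144/(1/(-65 - 70))) = -22*(-5)² + 1*(-144/(1/(-65 - 70))) = -22*25 + 1*(-144/(1/(-135))) = -550 + 1*(-144/(-1/135)) = -550 + 1*(-144*(-135)) = -550 + 1*19440 = -550 + 19440 = 18890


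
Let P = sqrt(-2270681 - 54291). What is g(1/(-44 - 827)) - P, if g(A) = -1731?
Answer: -1731 - 2*I*sqrt(581243) ≈ -1731.0 - 1524.8*I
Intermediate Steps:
P = 2*I*sqrt(581243) (P = sqrt(-2324972) = 2*I*sqrt(581243) ≈ 1524.8*I)
g(1/(-44 - 827)) - P = -1731 - 2*I*sqrt(581243)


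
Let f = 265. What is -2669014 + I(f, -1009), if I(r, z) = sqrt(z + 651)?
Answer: -2669014 + I*sqrt(358) ≈ -2.669e+6 + 18.921*I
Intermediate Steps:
I(r, z) = sqrt(651 + z)
-2669014 + I(f, -1009) = -2669014 + sqrt(651 - 1009) = -2669014 + sqrt(-358) = -2669014 + I*sqrt(358)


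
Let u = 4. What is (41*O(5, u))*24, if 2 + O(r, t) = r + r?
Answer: 7872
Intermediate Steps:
O(r, t) = -2 + 2*r (O(r, t) = -2 + (r + r) = -2 + 2*r)
(41*O(5, u))*24 = (41*(-2 + 2*5))*24 = (41*(-2 + 10))*24 = (41*8)*24 = 328*24 = 7872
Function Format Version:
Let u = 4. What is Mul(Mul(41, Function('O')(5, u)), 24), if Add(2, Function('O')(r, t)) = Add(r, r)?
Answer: 7872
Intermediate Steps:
Function('O')(r, t) = Add(-2, Mul(2, r)) (Function('O')(r, t) = Add(-2, Add(r, r)) = Add(-2, Mul(2, r)))
Mul(Mul(41, Function('O')(5, u)), 24) = Mul(Mul(41, Add(-2, Mul(2, 5))), 24) = Mul(Mul(41, Add(-2, 10)), 24) = Mul(Mul(41, 8), 24) = Mul(328, 24) = 7872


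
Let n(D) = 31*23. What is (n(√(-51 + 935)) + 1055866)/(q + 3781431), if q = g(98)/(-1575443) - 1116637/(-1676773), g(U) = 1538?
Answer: 930374260909617727/3329752617148983842 ≈ 0.27941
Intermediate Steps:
n(D) = 713
q = 1756619068317/2641660285439 (q = 1538/(-1575443) - 1116637/(-1676773) = 1538*(-1/1575443) - 1116637*(-1/1676773) = -1538/1575443 + 1116637/1676773 = 1756619068317/2641660285439 ≈ 0.66497)
(n(√(-51 + 935)) + 1055866)/(q + 3781431) = (713 + 1055866)/(1756619068317/2641660285439 + 3781431) = 1056579/(9989257851446951526/2641660285439) = 1056579*(2641660285439/9989257851446951526) = 930374260909617727/3329752617148983842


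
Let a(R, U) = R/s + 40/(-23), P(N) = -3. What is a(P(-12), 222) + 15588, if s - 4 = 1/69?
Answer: 99295307/6371 ≈ 15586.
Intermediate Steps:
s = 277/69 (s = 4 + 1/69 = 277/69 ≈ 4.0145)
a(R, U) = -40/23 + 69*R/277 (a(R, U) = R/(277/69) + 40/(-23) = R*(69/277) + 40*(-1/23) = 69*R/277 - 40/23 = -40/23 + 69*R/277)
a(P(-12), 222) + 15588 = (-40/23 + (69/277)*(-3)) + 15588 = (-40/23 - 207/277) + 15588 = -15841/6371 + 15588 = 99295307/6371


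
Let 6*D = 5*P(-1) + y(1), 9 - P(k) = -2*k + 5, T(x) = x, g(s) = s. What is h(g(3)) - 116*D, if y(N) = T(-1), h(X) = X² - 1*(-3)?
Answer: -162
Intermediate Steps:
h(X) = 3 + X² (h(X) = X² + 3 = 3 + X²)
P(k) = 4 + 2*k (P(k) = 9 - (-2*k + 5) = 9 - (5 - 2*k) = 9 + (-5 + 2*k) = 4 + 2*k)
y(N) = -1
D = 3/2 (D = (5*(4 + 2*(-1)) - 1)/6 = (5*(4 - 2) - 1)/6 = (5*2 - 1)/6 = (10 - 1)/6 = (⅙)*9 = 3/2 ≈ 1.5000)
h(g(3)) - 116*D = (3 + 3²) - 116*3/2 = (3 + 9) - 174 = 12 - 174 = -162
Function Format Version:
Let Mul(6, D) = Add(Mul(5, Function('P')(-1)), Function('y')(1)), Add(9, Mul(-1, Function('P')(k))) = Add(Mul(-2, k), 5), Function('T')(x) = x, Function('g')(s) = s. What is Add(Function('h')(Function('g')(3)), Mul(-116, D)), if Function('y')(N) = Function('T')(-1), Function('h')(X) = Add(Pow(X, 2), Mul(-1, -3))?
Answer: -162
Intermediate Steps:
Function('h')(X) = Add(3, Pow(X, 2)) (Function('h')(X) = Add(Pow(X, 2), 3) = Add(3, Pow(X, 2)))
Function('P')(k) = Add(4, Mul(2, k)) (Function('P')(k) = Add(9, Mul(-1, Add(Mul(-2, k), 5))) = Add(9, Mul(-1, Add(5, Mul(-2, k)))) = Add(9, Add(-5, Mul(2, k))) = Add(4, Mul(2, k)))
Function('y')(N) = -1
D = Rational(3, 2) (D = Mul(Rational(1, 6), Add(Mul(5, Add(4, Mul(2, -1))), -1)) = Mul(Rational(1, 6), Add(Mul(5, Add(4, -2)), -1)) = Mul(Rational(1, 6), Add(Mul(5, 2), -1)) = Mul(Rational(1, 6), Add(10, -1)) = Mul(Rational(1, 6), 9) = Rational(3, 2) ≈ 1.5000)
Add(Function('h')(Function('g')(3)), Mul(-116, D)) = Add(Add(3, Pow(3, 2)), Mul(-116, Rational(3, 2))) = Add(Add(3, 9), -174) = Add(12, -174) = -162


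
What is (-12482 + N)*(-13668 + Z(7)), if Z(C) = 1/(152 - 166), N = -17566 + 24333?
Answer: 1093582395/14 ≈ 7.8113e+7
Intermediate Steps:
N = 6767
Z(C) = -1/14 (Z(C) = 1/(-14) = -1/14)
(-12482 + N)*(-13668 + Z(7)) = (-12482 + 6767)*(-13668 - 1/14) = -5715*(-191353/14) = 1093582395/14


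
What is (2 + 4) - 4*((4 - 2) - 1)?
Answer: 2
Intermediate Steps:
(2 + 4) - 4*((4 - 2) - 1) = 6 - 4*(2 - 1) = 6 - 4*1 = 6 - 4 = 2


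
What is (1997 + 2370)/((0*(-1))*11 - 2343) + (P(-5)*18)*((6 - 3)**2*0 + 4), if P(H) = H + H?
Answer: -153757/213 ≈ -721.86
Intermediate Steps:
P(H) = 2*H
(1997 + 2370)/((0*(-1))*11 - 2343) + (P(-5)*18)*((6 - 3)**2*0 + 4) = (1997 + 2370)/((0*(-1))*11 - 2343) + ((2*(-5))*18)*((6 - 3)**2*0 + 4) = 4367/(0*11 - 2343) + (-10*18)*(3**2*0 + 4) = 4367/(0 - 2343) - 180*(9*0 + 4) = 4367/(-2343) - 180*(0 + 4) = 4367*(-1/2343) - 180*4 = -397/213 - 720 = -153757/213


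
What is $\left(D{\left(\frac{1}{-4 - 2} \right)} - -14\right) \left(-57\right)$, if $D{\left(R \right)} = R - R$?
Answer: $-798$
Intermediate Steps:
$D{\left(R \right)} = 0$
$\left(D{\left(\frac{1}{-4 - 2} \right)} - -14\right) \left(-57\right) = \left(0 - -14\right) \left(-57\right) = \left(0 + 14\right) \left(-57\right) = 14 \left(-57\right) = -798$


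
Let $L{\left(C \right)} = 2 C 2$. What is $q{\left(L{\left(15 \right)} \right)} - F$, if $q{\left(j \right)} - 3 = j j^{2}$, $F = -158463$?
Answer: $374466$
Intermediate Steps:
$L{\left(C \right)} = 4 C$
$q{\left(j \right)} = 3 + j^{3}$ ($q{\left(j \right)} = 3 + j j^{2} = 3 + j^{3}$)
$q{\left(L{\left(15 \right)} \right)} - F = \left(3 + \left(4 \cdot 15\right)^{3}\right) - -158463 = \left(3 + 60^{3}\right) + 158463 = \left(3 + 216000\right) + 158463 = 216003 + 158463 = 374466$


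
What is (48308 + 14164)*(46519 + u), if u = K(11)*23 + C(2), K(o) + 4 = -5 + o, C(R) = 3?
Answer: 2909196096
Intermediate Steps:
K(o) = -9 + o (K(o) = -4 + (-5 + o) = -9 + o)
u = 49 (u = (-9 + 11)*23 + 3 = 2*23 + 3 = 46 + 3 = 49)
(48308 + 14164)*(46519 + u) = (48308 + 14164)*(46519 + 49) = 62472*46568 = 2909196096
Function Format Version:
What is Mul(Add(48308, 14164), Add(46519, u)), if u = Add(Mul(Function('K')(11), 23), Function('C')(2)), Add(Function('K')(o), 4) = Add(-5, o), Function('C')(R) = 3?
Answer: 2909196096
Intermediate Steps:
Function('K')(o) = Add(-9, o) (Function('K')(o) = Add(-4, Add(-5, o)) = Add(-9, o))
u = 49 (u = Add(Mul(Add(-9, 11), 23), 3) = Add(Mul(2, 23), 3) = Add(46, 3) = 49)
Mul(Add(48308, 14164), Add(46519, u)) = Mul(Add(48308, 14164), Add(46519, 49)) = Mul(62472, 46568) = 2909196096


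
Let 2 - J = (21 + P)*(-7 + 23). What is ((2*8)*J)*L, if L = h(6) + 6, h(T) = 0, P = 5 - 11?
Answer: -22848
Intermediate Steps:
P = -6
J = -238 (J = 2 - (21 - 6)*(-7 + 23) = 2 - 15*16 = 2 - 1*240 = 2 - 240 = -238)
L = 6 (L = 0 + 6 = 6)
((2*8)*J)*L = ((2*8)*(-238))*6 = (16*(-238))*6 = -3808*6 = -22848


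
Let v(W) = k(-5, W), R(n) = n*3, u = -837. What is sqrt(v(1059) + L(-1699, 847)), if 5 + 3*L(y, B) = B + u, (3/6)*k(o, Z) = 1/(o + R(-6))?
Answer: sqrt(7521)/69 ≈ 1.2569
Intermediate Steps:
R(n) = 3*n
k(o, Z) = 2/(-18 + o) (k(o, Z) = 2/(o + 3*(-6)) = 2/(o - 18) = 2/(-18 + o))
L(y, B) = -842/3 + B/3 (L(y, B) = -5/3 + (B - 837)/3 = -5/3 + (-837 + B)/3 = -5/3 + (-279 + B/3) = -842/3 + B/3)
v(W) = -2/23 (v(W) = 2/(-18 - 5) = 2/(-23) = 2*(-1/23) = -2/23)
sqrt(v(1059) + L(-1699, 847)) = sqrt(-2/23 + (-842/3 + (1/3)*847)) = sqrt(-2/23 + (-842/3 + 847/3)) = sqrt(-2/23 + 5/3) = sqrt(109/69) = sqrt(7521)/69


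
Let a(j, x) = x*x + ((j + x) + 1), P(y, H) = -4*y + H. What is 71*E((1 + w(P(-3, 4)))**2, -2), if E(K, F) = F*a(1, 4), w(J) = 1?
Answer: -3124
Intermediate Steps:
P(y, H) = H - 4*y
a(j, x) = 1 + j + x + x**2 (a(j, x) = x**2 + (1 + j + x) = 1 + j + x + x**2)
E(K, F) = 22*F (E(K, F) = F*(1 + 1 + 4 + 4**2) = F*(1 + 1 + 4 + 16) = F*22 = 22*F)
71*E((1 + w(P(-3, 4)))**2, -2) = 71*(22*(-2)) = 71*(-44) = -3124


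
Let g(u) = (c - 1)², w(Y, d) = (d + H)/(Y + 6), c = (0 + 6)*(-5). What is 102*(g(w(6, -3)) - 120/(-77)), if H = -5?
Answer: 7559934/77 ≈ 98181.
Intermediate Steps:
c = -30 (c = 6*(-5) = -30)
w(Y, d) = (-5 + d)/(6 + Y) (w(Y, d) = (d - 5)/(Y + 6) = (-5 + d)/(6 + Y))
g(u) = 961 (g(u) = (-30 - 1)² = (-31)² = 961)
102*(g(w(6, -3)) - 120/(-77)) = 102*(961 - 120/(-77)) = 102*(961 - 120*(-1/77)) = 102*(961 + 120/77) = 102*(74117/77) = 7559934/77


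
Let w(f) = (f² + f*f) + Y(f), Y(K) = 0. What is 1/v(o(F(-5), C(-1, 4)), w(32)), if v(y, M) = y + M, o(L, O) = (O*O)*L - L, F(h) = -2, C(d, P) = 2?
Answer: 1/2042 ≈ 0.00048972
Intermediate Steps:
o(L, O) = -L + L*O² (o(L, O) = O²*L - L = L*O² - L = -L + L*O²)
w(f) = 2*f² (w(f) = (f² + f*f) + 0 = (f² + f²) + 0 = 2*f² + 0 = 2*f²)
v(y, M) = M + y
1/v(o(F(-5), C(-1, 4)), w(32)) = 1/(2*32² - 2*(-1 + 2²)) = 1/(2*1024 - 2*(-1 + 4)) = 1/(2048 - 2*3) = 1/(2048 - 6) = 1/2042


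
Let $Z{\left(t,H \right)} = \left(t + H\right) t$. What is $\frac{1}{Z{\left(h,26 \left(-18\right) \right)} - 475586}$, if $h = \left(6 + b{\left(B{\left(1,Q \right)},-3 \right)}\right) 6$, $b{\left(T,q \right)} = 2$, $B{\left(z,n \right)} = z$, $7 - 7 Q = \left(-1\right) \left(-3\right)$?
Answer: $- \frac{1}{495746} \approx -2.0172 \cdot 10^{-6}$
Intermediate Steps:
$Q = \frac{4}{7}$ ($Q = 1 - \frac{\left(-1\right) \left(-3\right)}{7} = 1 - \frac{3}{7} = \frac{4}{7} \approx 0.57143$)
$h = 48$ ($h = \left(6 + 2\right) 6 = 8 \cdot 6 = 48$)
$Z{\left(t,H \right)} = t \left(H + t\right)$ ($Z{\left(t,H \right)} = \left(H + t\right) t = t \left(H + t\right)$)
$\frac{1}{Z{\left(h,26 \left(-18\right) \right)} - 475586} = \frac{1}{48 \left(26 \left(-18\right) + 48\right) - 475586} = \frac{1}{48 \left(-468 + 48\right) - 475586} = \frac{1}{48 \left(-420\right) - 475586} = \frac{1}{-20160 - 475586} = \frac{1}{-495746} = - \frac{1}{495746}$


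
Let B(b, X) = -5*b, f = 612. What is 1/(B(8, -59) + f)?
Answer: 1/572 ≈ 0.0017483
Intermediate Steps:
1/(B(8, -59) + f) = 1/(-5*8 + 612) = 1/(-40 + 612) = 1/572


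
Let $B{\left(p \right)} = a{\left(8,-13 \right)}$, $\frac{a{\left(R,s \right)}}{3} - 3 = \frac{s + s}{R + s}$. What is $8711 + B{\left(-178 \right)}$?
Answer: $\frac{43678}{5} \approx 8735.6$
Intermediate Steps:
$a{\left(R,s \right)} = 9 + \frac{6 s}{R + s}$ ($a{\left(R,s \right)} = 9 + 3 \frac{s + s}{R + s} = 9 + 3 \frac{2 s}{R + s} = 9 + \frac{6 s}{R + s}$)
$B{\left(p \right)} = \frac{123}{5}$ ($B{\left(p \right)} = \frac{3 \left(3 \cdot 8 + 5 \left(-13\right)\right)}{8 - 13} = \frac{3 \left(24 - 65\right)}{-5} = 3 \left(- \frac{1}{5}\right) \left(-41\right) = \frac{123}{5}$)
$8711 + B{\left(-178 \right)} = 8711 + \frac{123}{5} = \frac{43678}{5}$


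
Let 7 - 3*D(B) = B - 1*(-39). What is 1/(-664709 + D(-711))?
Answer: -3/1993448 ≈ -1.5049e-6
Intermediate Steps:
D(B) = -32/3 - B/3 (D(B) = 7/3 - (B - 1*(-39))/3 = 7/3 - (B + 39)/3 = 7/3 - (39 + B)/3 = 7/3 + (-13 - B/3) = -32/3 - B/3)
1/(-664709 + D(-711)) = 1/(-664709 + (-32/3 - ⅓*(-711))) = 1/(-664709 + (-32/3 + 237)) = 1/(-664709 + 679/3) = 1/(-1993448/3) = -3/1993448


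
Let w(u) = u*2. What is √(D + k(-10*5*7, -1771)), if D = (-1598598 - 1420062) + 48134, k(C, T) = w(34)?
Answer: I*√2970458 ≈ 1723.5*I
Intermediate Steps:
w(u) = 2*u
k(C, T) = 68 (k(C, T) = 2*34 = 68)
D = -2970526 (D = -3018660 + 48134 = -2970526)
√(D + k(-10*5*7, -1771)) = √(-2970526 + 68) = √(-2970458) = I*√2970458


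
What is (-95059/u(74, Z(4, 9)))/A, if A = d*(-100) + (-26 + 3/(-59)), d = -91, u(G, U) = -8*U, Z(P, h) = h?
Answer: 5608481/38546136 ≈ 0.14550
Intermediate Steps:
A = 535363/59 (A = -91*(-100) + (-26 + 3/(-59)) = 9100 + (-26 + 3*(-1/59)) = 9100 + (-26 - 3/59) = 9100 - 1537/59 = 535363/59 ≈ 9074.0)
(-95059/u(74, Z(4, 9)))/A = (-95059/((-8*9)))/(535363/59) = -95059/(-72)*(59/535363) = -95059*(-1/72)*(59/535363) = (95059/72)*(59/535363) = 5608481/38546136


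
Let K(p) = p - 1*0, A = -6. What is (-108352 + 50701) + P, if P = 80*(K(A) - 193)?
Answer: -73571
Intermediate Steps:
K(p) = p (K(p) = p + 0 = p)
P = -15920 (P = 80*(-6 - 193) = 80*(-199) = -15920)
(-108352 + 50701) + P = (-108352 + 50701) - 15920 = -57651 - 15920 = -73571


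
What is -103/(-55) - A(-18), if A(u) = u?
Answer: 1093/55 ≈ 19.873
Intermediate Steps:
-103/(-55) - A(-18) = -103/(-55) - 1*(-18) = -103*(-1/55) + 18 = 103/55 + 18 = 1093/55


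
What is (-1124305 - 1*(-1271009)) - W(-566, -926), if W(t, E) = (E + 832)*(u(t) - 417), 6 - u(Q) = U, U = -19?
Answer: 109856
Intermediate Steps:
u(Q) = 25 (u(Q) = 6 - 1*(-19) = 6 + 19 = 25)
W(t, E) = -326144 - 392*E (W(t, E) = (E + 832)*(25 - 417) = (832 + E)*(-392) = -326144 - 392*E)
(-1124305 - 1*(-1271009)) - W(-566, -926) = (-1124305 - 1*(-1271009)) - (-326144 - 392*(-926)) = (-1124305 + 1271009) - (-326144 + 362992) = 146704 - 1*36848 = 146704 - 36848 = 109856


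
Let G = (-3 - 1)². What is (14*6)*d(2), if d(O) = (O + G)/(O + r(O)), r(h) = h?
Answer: 378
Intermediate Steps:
G = 16 (G = (-4)² = 16)
d(O) = (16 + O)/(2*O) (d(O) = (O + 16)/(O + O) = (16 + O)/((2*O)) = (16 + O)*(1/(2*O)) = (16 + O)/(2*O))
(14*6)*d(2) = (14*6)*((½)*(16 + 2)/2) = 84*((½)*(½)*18) = 84*(9/2) = 378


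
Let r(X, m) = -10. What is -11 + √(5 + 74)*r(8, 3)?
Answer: -11 - 10*√79 ≈ -99.882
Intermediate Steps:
-11 + √(5 + 74)*r(8, 3) = -11 + √(5 + 74)*(-10) = -11 + √79*(-10) = -11 - 10*√79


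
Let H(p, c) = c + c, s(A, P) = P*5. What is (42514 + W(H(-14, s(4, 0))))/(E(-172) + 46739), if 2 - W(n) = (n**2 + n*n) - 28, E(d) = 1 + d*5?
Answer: 5318/5735 ≈ 0.92729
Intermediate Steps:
s(A, P) = 5*P
E(d) = 1 + 5*d
H(p, c) = 2*c
W(n) = 30 - 2*n**2 (W(n) = 2 - ((n**2 + n*n) - 28) = 2 - ((n**2 + n**2) - 28) = 2 - (2*n**2 - 28) = 2 - (-28 + 2*n**2) = 2 + (28 - 2*n**2) = 30 - 2*n**2)
(42514 + W(H(-14, s(4, 0))))/(E(-172) + 46739) = (42514 + (30 - 2*(2*(5*0))**2))/((1 + 5*(-172)) + 46739) = (42514 + (30 - 2*(2*0)**2))/((1 - 860) + 46739) = (42514 + (30 - 2*0**2))/(-859 + 46739) = (42514 + (30 - 2*0))/45880 = (42514 + (30 + 0))*(1/45880) = (42514 + 30)*(1/45880) = 42544*(1/45880) = 5318/5735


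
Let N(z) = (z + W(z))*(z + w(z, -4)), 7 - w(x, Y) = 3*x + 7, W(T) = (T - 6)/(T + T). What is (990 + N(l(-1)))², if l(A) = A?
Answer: 990025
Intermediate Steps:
W(T) = (-6 + T)/(2*T) (W(T) = (-6 + T)/((2*T)) = (-6 + T)*(1/(2*T)) = (-6 + T)/(2*T))
w(x, Y) = -3*x (w(x, Y) = 7 - (3*x + 7) = 7 - (7 + 3*x) = 7 + (-7 - 3*x) = -3*x)
N(z) = -2*z*(z + (-6 + z)/(2*z)) (N(z) = (z + (-6 + z)/(2*z))*(z - 3*z) = (z + (-6 + z)/(2*z))*(-2*z) = -2*z*(z + (-6 + z)/(2*z)))
(990 + N(l(-1)))² = (990 + (6 - 1*(-1) - 2*(-1)²))² = (990 + (6 + 1 - 2*1))² = (990 + (6 + 1 - 2))² = (990 + 5)² = 995² = 990025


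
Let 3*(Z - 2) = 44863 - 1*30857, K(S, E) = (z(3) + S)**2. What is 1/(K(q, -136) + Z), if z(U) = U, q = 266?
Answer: 3/231095 ≈ 1.2982e-5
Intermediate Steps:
K(S, E) = (3 + S)**2
Z = 14012/3 (Z = 2 + (44863 - 1*30857)/3 = 2 + (44863 - 30857)/3 = 2 + (1/3)*14006 = 2 + 14006/3 = 14012/3 ≈ 4670.7)
1/(K(q, -136) + Z) = 1/((3 + 266)**2 + 14012/3) = 1/(269**2 + 14012/3) = 1/(72361 + 14012/3) = 1/(231095/3) = 3/231095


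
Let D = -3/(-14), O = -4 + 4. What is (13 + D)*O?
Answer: 0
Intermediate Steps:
O = 0
D = 3/14 (D = -3*(-1/14) = 3/14 ≈ 0.21429)
(13 + D)*O = (13 + 3/14)*0 = (185/14)*0 = 0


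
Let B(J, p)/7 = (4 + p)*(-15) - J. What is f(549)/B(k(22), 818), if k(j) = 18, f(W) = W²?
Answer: -33489/9604 ≈ -3.4870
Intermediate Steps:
B(J, p) = -420 - 105*p - 7*J (B(J, p) = 7*((4 + p)*(-15) - J) = 7*((-60 - 15*p) - J) = 7*(-60 - J - 15*p) = -420 - 105*p - 7*J)
f(549)/B(k(22), 818) = 549²/(-420 - 105*818 - 7*18) = 301401/(-420 - 85890 - 126) = 301401/(-86436) = 301401*(-1/86436) = -33489/9604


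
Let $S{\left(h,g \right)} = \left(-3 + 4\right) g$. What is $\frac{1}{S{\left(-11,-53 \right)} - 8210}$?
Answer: $- \frac{1}{8263} \approx -0.00012102$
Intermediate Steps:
$S{\left(h,g \right)} = g$ ($S{\left(h,g \right)} = 1 g = g$)
$\frac{1}{S{\left(-11,-53 \right)} - 8210} = \frac{1}{-53 - 8210} = \frac{1}{-8263} = - \frac{1}{8263}$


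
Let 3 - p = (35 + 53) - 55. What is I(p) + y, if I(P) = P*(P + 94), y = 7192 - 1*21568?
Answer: -16296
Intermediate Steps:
p = -30 (p = 3 - ((35 + 53) - 55) = 3 - (88 - 55) = 3 - 1*33 = 3 - 33 = -30)
y = -14376 (y = 7192 - 21568 = -14376)
I(P) = P*(94 + P)
I(p) + y = -30*(94 - 30) - 14376 = -30*64 - 14376 = -1920 - 14376 = -16296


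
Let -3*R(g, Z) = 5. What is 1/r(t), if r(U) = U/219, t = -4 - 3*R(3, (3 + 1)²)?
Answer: 219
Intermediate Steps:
R(g, Z) = -5/3 (R(g, Z) = -⅓*5 = -5/3)
t = 1 (t = -4 - 3*(-5/3) = -4 + 5 = 1)
r(U) = U/219 (r(U) = U*(1/219) = U/219)
1/r(t) = 1/((1/219)*1) = 1/(1/219) = 219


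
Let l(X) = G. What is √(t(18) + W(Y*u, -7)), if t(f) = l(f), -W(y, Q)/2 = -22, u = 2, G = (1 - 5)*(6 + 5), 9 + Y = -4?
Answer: 0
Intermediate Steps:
Y = -13 (Y = -9 - 4 = -13)
G = -44 (G = -4*11 = -44)
l(X) = -44
W(y, Q) = 44 (W(y, Q) = -2*(-22) = 44)
t(f) = -44
√(t(18) + W(Y*u, -7)) = √(-44 + 44) = √0 = 0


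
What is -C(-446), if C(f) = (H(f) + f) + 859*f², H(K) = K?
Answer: -170867952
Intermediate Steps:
C(f) = 2*f + 859*f² (C(f) = (f + f) + 859*f² = 2*f + 859*f²)
-C(-446) = -(-446)*(2 + 859*(-446)) = -(-446)*(2 - 383114) = -(-446)*(-383112) = -1*170867952 = -170867952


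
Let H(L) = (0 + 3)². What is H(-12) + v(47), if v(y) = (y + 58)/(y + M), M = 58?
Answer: 10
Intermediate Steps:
v(y) = 1 (v(y) = (y + 58)/(y + 58) = (58 + y)/(58 + y) = 1)
H(L) = 9 (H(L) = 3² = 9)
H(-12) + v(47) = 9 + 1 = 10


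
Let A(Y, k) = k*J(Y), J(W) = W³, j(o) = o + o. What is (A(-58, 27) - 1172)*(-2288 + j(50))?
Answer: 11529000848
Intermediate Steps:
j(o) = 2*o
A(Y, k) = k*Y³
(A(-58, 27) - 1172)*(-2288 + j(50)) = (27*(-58)³ - 1172)*(-2288 + 2*50) = (27*(-195112) - 1172)*(-2288 + 100) = (-5268024 - 1172)*(-2188) = -5269196*(-2188) = 11529000848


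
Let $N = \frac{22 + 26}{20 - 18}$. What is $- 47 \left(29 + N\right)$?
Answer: $-2491$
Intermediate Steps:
$N = 24$ ($N = \frac{48}{2} = 48 \cdot \frac{1}{2} = 24$)
$- 47 \left(29 + N\right) = - 47 \left(29 + 24\right) = \left(-47\right) 53 = -2491$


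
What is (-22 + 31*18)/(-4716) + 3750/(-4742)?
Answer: -2528339/2795409 ≈ -0.90446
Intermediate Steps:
(-22 + 31*18)/(-4716) + 3750/(-4742) = (-22 + 558)*(-1/4716) + 3750*(-1/4742) = 536*(-1/4716) - 1875/2371 = -134/1179 - 1875/2371 = -2528339/2795409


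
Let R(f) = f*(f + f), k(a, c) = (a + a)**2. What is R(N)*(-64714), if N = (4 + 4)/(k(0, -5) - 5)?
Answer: -8283392/25 ≈ -3.3134e+5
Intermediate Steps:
k(a, c) = 4*a**2 (k(a, c) = (2*a)**2 = 4*a**2)
N = -8/5 (N = (4 + 4)/(4*0**2 - 5) = 8/(4*0 - 5) = 8/(0 - 5) = 8/(-5) = 8*(-1/5) = -8/5 ≈ -1.6000)
R(f) = 2*f**2 (R(f) = f*(2*f) = 2*f**2)
R(N)*(-64714) = (2*(-8/5)**2)*(-64714) = (2*(64/25))*(-64714) = (128/25)*(-64714) = -8283392/25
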